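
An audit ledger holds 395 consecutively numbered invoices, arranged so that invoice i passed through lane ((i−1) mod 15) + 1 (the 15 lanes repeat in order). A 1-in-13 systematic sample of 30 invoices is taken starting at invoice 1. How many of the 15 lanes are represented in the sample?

15

Consecutive selections differ by k = 13, so their lane numbers differ by 13 mod 15 = 13.
gcd(13, 15) = 1, so the sample visits 15/1 = 15 distinct residues mod 15.
Start 1 is lane 1; the lanes hit are 1, 2, 3, 4, 5, 6, 7, 8, 9, 10, 11, 12, 13, 14, 15.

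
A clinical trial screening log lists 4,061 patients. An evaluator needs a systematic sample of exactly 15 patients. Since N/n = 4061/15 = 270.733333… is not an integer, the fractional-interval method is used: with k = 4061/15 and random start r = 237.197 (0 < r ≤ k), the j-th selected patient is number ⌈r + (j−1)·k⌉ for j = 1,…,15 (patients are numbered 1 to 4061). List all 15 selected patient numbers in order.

238, 508, 779, 1050, 1321, 1591, 1862, 2133, 2404, 2674, 2945, 3216, 3486, 3757, 4028

j=1: r + 0k = 237.197 → ⌈·⌉ = 238
j=2: r + 1k = 507.930333… → ⌈·⌉ = 508
j=3: r + 2k = 778.663666… → ⌈·⌉ = 779
j=4: r + 3k = 1049.397 → ⌈·⌉ = 1050
j=5: r + 4k = 1320.130333… → ⌈·⌉ = 1321
j=6: r + 5k = 1590.863666… → ⌈·⌉ = 1591
j=7: r + 6k = 1861.597 → ⌈·⌉ = 1862
j=8: r + 7k = 2132.330333… → ⌈·⌉ = 2133
j=9: r + 8k = 2403.063666… → ⌈·⌉ = 2404
j=10: r + 9k = 2673.797 → ⌈·⌉ = 2674
j=11: r + 10k = 2944.530333… → ⌈·⌉ = 2945
j=12: r + 11k = 3215.263666… → ⌈·⌉ = 3216
j=13: r + 12k = 3485.997 → ⌈·⌉ = 3486
j=14: r + 13k = 3756.730333… → ⌈·⌉ = 3757
j=15: r + 14k = 4027.463666… → ⌈·⌉ = 4028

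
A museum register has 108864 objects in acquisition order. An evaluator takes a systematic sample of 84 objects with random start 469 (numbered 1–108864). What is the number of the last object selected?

108037

k = 108864/84 = 1296
84th selection = r + (84−1)·k = 469 + 83×1296 = 469 + 107568 = 108037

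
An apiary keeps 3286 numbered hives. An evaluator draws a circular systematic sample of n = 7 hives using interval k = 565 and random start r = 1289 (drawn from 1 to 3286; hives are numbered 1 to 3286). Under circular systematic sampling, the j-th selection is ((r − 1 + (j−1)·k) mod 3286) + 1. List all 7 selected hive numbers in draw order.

1289, 1854, 2419, 2984, 263, 828, 1393

Selection 1: 1289
Selection 2: 1289 + 565 = 1854
Selection 3: 1854 + 565 = 2419
Selection 4: 2419 + 565 = 2984
Selection 5: 2984 + 565 = 3549 → 3549 − 3286 = 263
Selection 6: 263 + 565 = 828
Selection 7: 828 + 565 = 1393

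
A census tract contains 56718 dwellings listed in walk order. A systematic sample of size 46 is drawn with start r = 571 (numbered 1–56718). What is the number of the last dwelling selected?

56056

k = 56718/46 = 1233
46th selection = r + (46−1)·k = 571 + 45×1233 = 571 + 55485 = 56056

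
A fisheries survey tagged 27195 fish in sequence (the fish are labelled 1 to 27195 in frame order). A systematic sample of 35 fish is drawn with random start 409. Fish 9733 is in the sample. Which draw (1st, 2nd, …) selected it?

k = 27195/35 = 777
position = (9733 − 409)/777 + 1 = 9324/777 + 1 = 12 + 1 = 13

13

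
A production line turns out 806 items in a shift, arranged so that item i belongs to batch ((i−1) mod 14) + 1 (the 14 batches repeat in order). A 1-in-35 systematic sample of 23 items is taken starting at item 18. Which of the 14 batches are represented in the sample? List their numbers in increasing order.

Consecutive selections differ by k = 35, so their batch numbers differ by 35 mod 14 = 7.
gcd(35, 14) = 7, so the sample visits 14/7 = 2 distinct residues mod 14.
Start 18 is batch 4; the batches hit are 4, 11.

4, 11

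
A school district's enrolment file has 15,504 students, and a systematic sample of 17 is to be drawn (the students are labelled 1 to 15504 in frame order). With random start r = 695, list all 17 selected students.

k = N/n = 15504/17 = 912
student 1: 695
student 2: 695 + 912 = 1607
student 3: 1607 + 912 = 2519
student 4: 2519 + 912 = 3431
student 5: 3431 + 912 = 4343
student 6: 4343 + 912 = 5255
student 7: 5255 + 912 = 6167
student 8: 6167 + 912 = 7079
student 9: 7079 + 912 = 7991
student 10: 7991 + 912 = 8903
student 11: 8903 + 912 = 9815
student 12: 9815 + 912 = 10727
student 13: 10727 + 912 = 11639
student 14: 11639 + 912 = 12551
student 15: 12551 + 912 = 13463
student 16: 13463 + 912 = 14375
student 17: 14375 + 912 = 15287

695, 1607, 2519, 3431, 4343, 5255, 6167, 7079, 7991, 8903, 9815, 10727, 11639, 12551, 13463, 14375, 15287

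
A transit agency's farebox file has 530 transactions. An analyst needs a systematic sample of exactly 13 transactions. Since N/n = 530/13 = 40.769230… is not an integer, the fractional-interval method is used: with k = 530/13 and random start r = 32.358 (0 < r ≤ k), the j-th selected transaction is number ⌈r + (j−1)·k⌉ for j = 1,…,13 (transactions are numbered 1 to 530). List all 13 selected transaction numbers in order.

33, 74, 114, 155, 196, 237, 277, 318, 359, 400, 441, 481, 522

j=1: r + 0k = 32.358 → ⌈·⌉ = 33
j=2: r + 1k = 73.127230… → ⌈·⌉ = 74
j=3: r + 2k = 113.896461… → ⌈·⌉ = 114
j=4: r + 3k = 154.665692… → ⌈·⌉ = 155
j=5: r + 4k = 195.434923… → ⌈·⌉ = 196
j=6: r + 5k = 236.204153… → ⌈·⌉ = 237
j=7: r + 6k = 276.973384… → ⌈·⌉ = 277
j=8: r + 7k = 317.742615… → ⌈·⌉ = 318
j=9: r + 8k = 358.511846… → ⌈·⌉ = 359
j=10: r + 9k = 399.281076… → ⌈·⌉ = 400
j=11: r + 10k = 440.050307… → ⌈·⌉ = 441
j=12: r + 11k = 480.819538… → ⌈·⌉ = 481
j=13: r + 12k = 521.588769… → ⌈·⌉ = 522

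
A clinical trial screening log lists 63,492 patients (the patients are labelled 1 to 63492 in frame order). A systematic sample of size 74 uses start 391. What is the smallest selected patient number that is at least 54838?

55303

k = 63492/74 = 858
Steps past start: ⌈(54838 − 391)/858⌉ = ⌈54447/858⌉ = 64
Selected patient: 391 + 64×858 = 55303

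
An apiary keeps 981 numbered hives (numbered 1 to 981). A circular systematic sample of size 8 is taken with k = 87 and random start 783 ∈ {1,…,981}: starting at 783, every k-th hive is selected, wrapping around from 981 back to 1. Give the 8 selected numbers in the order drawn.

783, 870, 957, 63, 150, 237, 324, 411

Selection 1: 783
Selection 2: 783 + 87 = 870
Selection 3: 870 + 87 = 957
Selection 4: 957 + 87 = 1044 → 1044 − 981 = 63
Selection 5: 63 + 87 = 150
Selection 6: 150 + 87 = 237
Selection 7: 237 + 87 = 324
Selection 8: 324 + 87 = 411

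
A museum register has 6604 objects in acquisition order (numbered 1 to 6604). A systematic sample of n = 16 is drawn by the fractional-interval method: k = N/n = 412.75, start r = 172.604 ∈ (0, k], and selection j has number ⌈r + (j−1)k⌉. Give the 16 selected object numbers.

j=1: r + 0k = 172.604 → ⌈·⌉ = 173
j=2: r + 1k = 585.354 → ⌈·⌉ = 586
j=3: r + 2k = 998.104 → ⌈·⌉ = 999
j=4: r + 3k = 1410.854 → ⌈·⌉ = 1411
j=5: r + 4k = 1823.604 → ⌈·⌉ = 1824
j=6: r + 5k = 2236.354 → ⌈·⌉ = 2237
j=7: r + 6k = 2649.104 → ⌈·⌉ = 2650
j=8: r + 7k = 3061.854 → ⌈·⌉ = 3062
j=9: r + 8k = 3474.604 → ⌈·⌉ = 3475
j=10: r + 9k = 3887.354 → ⌈·⌉ = 3888
j=11: r + 10k = 4300.104 → ⌈·⌉ = 4301
j=12: r + 11k = 4712.854 → ⌈·⌉ = 4713
j=13: r + 12k = 5125.604 → ⌈·⌉ = 5126
j=14: r + 13k = 5538.354 → ⌈·⌉ = 5539
j=15: r + 14k = 5951.104 → ⌈·⌉ = 5952
j=16: r + 15k = 6363.854 → ⌈·⌉ = 6364

173, 586, 999, 1411, 1824, 2237, 2650, 3062, 3475, 3888, 4301, 4713, 5126, 5539, 5952, 6364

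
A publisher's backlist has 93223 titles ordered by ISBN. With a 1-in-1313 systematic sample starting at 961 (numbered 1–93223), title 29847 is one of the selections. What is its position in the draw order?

23

k = 1313
position = (29847 − 961)/1313 + 1 = 28886/1313 + 1 = 22 + 1 = 23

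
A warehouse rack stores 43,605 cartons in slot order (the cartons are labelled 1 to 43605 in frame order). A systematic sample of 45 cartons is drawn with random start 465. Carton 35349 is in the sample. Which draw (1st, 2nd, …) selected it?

k = 43605/45 = 969
position = (35349 − 465)/969 + 1 = 34884/969 + 1 = 36 + 1 = 37

37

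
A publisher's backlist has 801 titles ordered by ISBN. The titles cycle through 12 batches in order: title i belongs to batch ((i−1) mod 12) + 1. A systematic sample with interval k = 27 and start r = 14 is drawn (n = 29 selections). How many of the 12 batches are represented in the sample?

4

Consecutive selections differ by k = 27, so their batch numbers differ by 27 mod 12 = 3.
gcd(27, 12) = 3, so the sample visits 12/3 = 4 distinct residues mod 12.
Start 14 is batch 2; the batches hit are 2, 5, 8, 11.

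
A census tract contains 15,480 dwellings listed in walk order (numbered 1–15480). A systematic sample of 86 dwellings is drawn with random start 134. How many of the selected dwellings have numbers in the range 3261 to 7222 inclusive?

22

k = 15480/86 = 180
First selection ≥ 3261: 134 + ⌈(3261−134)/180⌉·180 = 134 + 18×180 = 3374
Last selection ≤ 7222: 134 + ⌊(7222−134)/180⌋·180 = 134 + 39×180 = 7154
Count = 39 − 18 + 1 = 22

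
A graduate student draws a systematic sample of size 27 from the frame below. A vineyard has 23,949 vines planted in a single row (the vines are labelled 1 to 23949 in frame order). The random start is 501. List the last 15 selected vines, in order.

11145, 12032, 12919, 13806, 14693, 15580, 16467, 17354, 18241, 19128, 20015, 20902, 21789, 22676, 23563

k = N/n = 23949/27 = 887
13th selection = 501 + 12×887 = 11145
14th: 11145 + 887 = 12032
15th: 12032 + 887 = 12919
16th: 12919 + 887 = 13806
17th: 13806 + 887 = 14693
18th: 14693 + 887 = 15580
19th: 15580 + 887 = 16467
20th: 16467 + 887 = 17354
21st: 17354 + 887 = 18241
22nd: 18241 + 887 = 19128
23rd: 19128 + 887 = 20015
24th: 20015 + 887 = 20902
25th: 20902 + 887 = 21789
26th: 21789 + 887 = 22676
27th: 22676 + 887 = 23563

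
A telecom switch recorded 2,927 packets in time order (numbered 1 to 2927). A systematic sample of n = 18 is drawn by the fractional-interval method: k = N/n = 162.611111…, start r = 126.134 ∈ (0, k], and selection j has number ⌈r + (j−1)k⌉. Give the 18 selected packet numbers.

127, 289, 452, 614, 777, 940, 1102, 1265, 1428, 1590, 1753, 1915, 2078, 2241, 2403, 2566, 2728, 2891

j=1: r + 0k = 126.134 → ⌈·⌉ = 127
j=2: r + 1k = 288.745111… → ⌈·⌉ = 289
j=3: r + 2k = 451.356222… → ⌈·⌉ = 452
j=4: r + 3k = 613.967333… → ⌈·⌉ = 614
j=5: r + 4k = 776.578444… → ⌈·⌉ = 777
j=6: r + 5k = 939.189555… → ⌈·⌉ = 940
j=7: r + 6k = 1101.800666… → ⌈·⌉ = 1102
j=8: r + 7k = 1264.411777… → ⌈·⌉ = 1265
j=9: r + 8k = 1427.022888… → ⌈·⌉ = 1428
j=10: r + 9k = 1589.634 → ⌈·⌉ = 1590
j=11: r + 10k = 1752.245111… → ⌈·⌉ = 1753
j=12: r + 11k = 1914.856222… → ⌈·⌉ = 1915
j=13: r + 12k = 2077.467333… → ⌈·⌉ = 2078
j=14: r + 13k = 2240.078444… → ⌈·⌉ = 2241
j=15: r + 14k = 2402.689555… → ⌈·⌉ = 2403
j=16: r + 15k = 2565.300666… → ⌈·⌉ = 2566
j=17: r + 16k = 2727.911777… → ⌈·⌉ = 2728
j=18: r + 17k = 2890.522888… → ⌈·⌉ = 2891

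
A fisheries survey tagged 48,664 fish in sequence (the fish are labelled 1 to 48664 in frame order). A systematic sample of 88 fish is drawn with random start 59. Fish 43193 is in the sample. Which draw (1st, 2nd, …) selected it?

k = 48664/88 = 553
position = (43193 − 59)/553 + 1 = 43134/553 + 1 = 78 + 1 = 79

79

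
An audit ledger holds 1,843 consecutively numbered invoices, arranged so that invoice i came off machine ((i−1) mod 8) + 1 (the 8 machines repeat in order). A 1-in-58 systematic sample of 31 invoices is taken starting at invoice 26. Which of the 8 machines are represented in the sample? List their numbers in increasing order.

2, 4, 6, 8

Consecutive selections differ by k = 58, so their machine numbers differ by 58 mod 8 = 2.
gcd(58, 8) = 2, so the sample visits 8/2 = 4 distinct residues mod 8.
Start 26 is machine 2; the machines hit are 2, 4, 6, 8.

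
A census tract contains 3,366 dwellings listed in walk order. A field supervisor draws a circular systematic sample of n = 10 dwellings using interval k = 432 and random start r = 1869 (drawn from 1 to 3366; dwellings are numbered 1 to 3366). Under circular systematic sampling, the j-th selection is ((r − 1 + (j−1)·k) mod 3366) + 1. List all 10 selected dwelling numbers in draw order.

1869, 2301, 2733, 3165, 231, 663, 1095, 1527, 1959, 2391

Selection 1: 1869
Selection 2: 1869 + 432 = 2301
Selection 3: 2301 + 432 = 2733
Selection 4: 2733 + 432 = 3165
Selection 5: 3165 + 432 = 3597 → 3597 − 3366 = 231
Selection 6: 231 + 432 = 663
Selection 7: 663 + 432 = 1095
Selection 8: 1095 + 432 = 1527
Selection 9: 1527 + 432 = 1959
Selection 10: 1959 + 432 = 2391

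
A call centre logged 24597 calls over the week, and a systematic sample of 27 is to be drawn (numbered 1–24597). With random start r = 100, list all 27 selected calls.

100, 1011, 1922, 2833, 3744, 4655, 5566, 6477, 7388, 8299, 9210, 10121, 11032, 11943, 12854, 13765, 14676, 15587, 16498, 17409, 18320, 19231, 20142, 21053, 21964, 22875, 23786

k = N/n = 24597/27 = 911
call 1: 100
call 2: 100 + 911 = 1011
call 3: 1011 + 911 = 1922
call 4: 1922 + 911 = 2833
call 5: 2833 + 911 = 3744
call 6: 3744 + 911 = 4655
call 7: 4655 + 911 = 5566
call 8: 5566 + 911 = 6477
call 9: 6477 + 911 = 7388
call 10: 7388 + 911 = 8299
call 11: 8299 + 911 = 9210
call 12: 9210 + 911 = 10121
call 13: 10121 + 911 = 11032
call 14: 11032 + 911 = 11943
call 15: 11943 + 911 = 12854
call 16: 12854 + 911 = 13765
call 17: 13765 + 911 = 14676
call 18: 14676 + 911 = 15587
call 19: 15587 + 911 = 16498
call 20: 16498 + 911 = 17409
call 21: 17409 + 911 = 18320
call 22: 18320 + 911 = 19231
call 23: 19231 + 911 = 20142
call 24: 20142 + 911 = 21053
call 25: 21053 + 911 = 21964
call 26: 21964 + 911 = 22875
call 27: 22875 + 911 = 23786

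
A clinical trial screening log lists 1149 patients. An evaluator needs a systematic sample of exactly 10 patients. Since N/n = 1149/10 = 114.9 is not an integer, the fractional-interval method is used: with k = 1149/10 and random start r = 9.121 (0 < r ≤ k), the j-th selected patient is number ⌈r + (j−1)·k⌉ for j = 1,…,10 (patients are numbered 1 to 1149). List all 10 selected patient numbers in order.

10, 125, 239, 354, 469, 584, 699, 814, 929, 1044

j=1: r + 0k = 9.121 → ⌈·⌉ = 10
j=2: r + 1k = 124.021 → ⌈·⌉ = 125
j=3: r + 2k = 238.921 → ⌈·⌉ = 239
j=4: r + 3k = 353.821 → ⌈·⌉ = 354
j=5: r + 4k = 468.721 → ⌈·⌉ = 469
j=6: r + 5k = 583.621 → ⌈·⌉ = 584
j=7: r + 6k = 698.521 → ⌈·⌉ = 699
j=8: r + 7k = 813.421 → ⌈·⌉ = 814
j=9: r + 8k = 928.321 → ⌈·⌉ = 929
j=10: r + 9k = 1043.221 → ⌈·⌉ = 1044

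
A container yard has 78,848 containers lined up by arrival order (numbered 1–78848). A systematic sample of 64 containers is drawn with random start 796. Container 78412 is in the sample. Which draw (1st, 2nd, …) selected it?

k = 78848/64 = 1232
position = (78412 − 796)/1232 + 1 = 77616/1232 + 1 = 63 + 1 = 64

64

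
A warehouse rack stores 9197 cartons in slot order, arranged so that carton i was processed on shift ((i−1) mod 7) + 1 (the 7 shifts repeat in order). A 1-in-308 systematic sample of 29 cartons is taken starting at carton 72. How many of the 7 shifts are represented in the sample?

Consecutive selections differ by k = 308, so their shift numbers differ by 308 mod 7 = 0.
gcd(308, 7) = 7, so the sample visits 7/7 = 1 distinct residues mod 7.
Start 72 is shift 2; the shifts hit are 2.

1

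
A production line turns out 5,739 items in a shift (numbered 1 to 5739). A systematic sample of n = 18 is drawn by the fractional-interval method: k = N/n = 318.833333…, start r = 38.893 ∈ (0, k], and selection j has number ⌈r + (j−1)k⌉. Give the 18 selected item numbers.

j=1: r + 0k = 38.893 → ⌈·⌉ = 39
j=2: r + 1k = 357.726333… → ⌈·⌉ = 358
j=3: r + 2k = 676.559666… → ⌈·⌉ = 677
j=4: r + 3k = 995.393 → ⌈·⌉ = 996
j=5: r + 4k = 1314.226333… → ⌈·⌉ = 1315
j=6: r + 5k = 1633.059666… → ⌈·⌉ = 1634
j=7: r + 6k = 1951.893 → ⌈·⌉ = 1952
j=8: r + 7k = 2270.726333… → ⌈·⌉ = 2271
j=9: r + 8k = 2589.559666… → ⌈·⌉ = 2590
j=10: r + 9k = 2908.393 → ⌈·⌉ = 2909
j=11: r + 10k = 3227.226333… → ⌈·⌉ = 3228
j=12: r + 11k = 3546.059666… → ⌈·⌉ = 3547
j=13: r + 12k = 3864.893 → ⌈·⌉ = 3865
j=14: r + 13k = 4183.726333… → ⌈·⌉ = 4184
j=15: r + 14k = 4502.559666… → ⌈·⌉ = 4503
j=16: r + 15k = 4821.393 → ⌈·⌉ = 4822
j=17: r + 16k = 5140.226333… → ⌈·⌉ = 5141
j=18: r + 17k = 5459.059666… → ⌈·⌉ = 5460

39, 358, 677, 996, 1315, 1634, 1952, 2271, 2590, 2909, 3228, 3547, 3865, 4184, 4503, 4822, 5141, 5460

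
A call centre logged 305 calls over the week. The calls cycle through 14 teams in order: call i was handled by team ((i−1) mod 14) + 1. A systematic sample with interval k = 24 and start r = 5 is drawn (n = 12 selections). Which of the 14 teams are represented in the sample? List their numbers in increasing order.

1, 3, 5, 7, 9, 11, 13

Consecutive selections differ by k = 24, so their team numbers differ by 24 mod 14 = 10.
gcd(24, 14) = 2, so the sample visits 14/2 = 7 distinct residues mod 14.
Start 5 is team 5; the teams hit are 1, 3, 5, 7, 9, 11, 13.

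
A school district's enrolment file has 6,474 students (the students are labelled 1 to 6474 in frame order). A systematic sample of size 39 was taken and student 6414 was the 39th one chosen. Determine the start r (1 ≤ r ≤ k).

k = 6474/39 = 166
r = 6414 − (39−1)×166 = 6414 − 6308 = 106

106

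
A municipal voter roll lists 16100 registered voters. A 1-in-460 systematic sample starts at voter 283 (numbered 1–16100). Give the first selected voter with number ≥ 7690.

k = 460
Steps past start: ⌈(7690 − 283)/460⌉ = ⌈7407/460⌉ = 17
Selected voter: 283 + 17×460 = 8103

8103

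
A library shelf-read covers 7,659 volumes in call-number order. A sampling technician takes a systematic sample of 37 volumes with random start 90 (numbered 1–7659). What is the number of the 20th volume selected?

4023

k = 7659/37 = 207
20th selection = r + (20−1)·k = 90 + 19×207 = 90 + 3933 = 4023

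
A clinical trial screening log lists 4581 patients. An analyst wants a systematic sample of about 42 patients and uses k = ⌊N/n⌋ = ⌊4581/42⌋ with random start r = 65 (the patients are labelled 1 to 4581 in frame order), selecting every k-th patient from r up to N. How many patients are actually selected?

k = ⌊4581/42⌋ = 109
Achieved size = ⌊(4581 − 65)/109⌋ + 1 = ⌊4516/109⌋ + 1 = 41 + 1 = 42
(last selection: 65 + 41×109 = 4534 ≤ 4581; next would be 4643 > 4581)

42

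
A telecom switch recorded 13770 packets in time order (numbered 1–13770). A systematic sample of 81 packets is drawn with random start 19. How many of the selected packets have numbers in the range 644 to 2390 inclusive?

10

k = 13770/81 = 170
First selection ≥ 644: 19 + ⌈(644−19)/170⌉·170 = 19 + 4×170 = 699
Last selection ≤ 2390: 19 + ⌊(2390−19)/170⌋·170 = 19 + 13×170 = 2229
Count = 13 − 4 + 1 = 10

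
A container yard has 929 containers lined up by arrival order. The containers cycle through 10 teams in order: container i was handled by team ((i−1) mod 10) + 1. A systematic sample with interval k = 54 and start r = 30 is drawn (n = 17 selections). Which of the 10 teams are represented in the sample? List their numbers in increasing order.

Consecutive selections differ by k = 54, so their team numbers differ by 54 mod 10 = 4.
gcd(54, 10) = 2, so the sample visits 10/2 = 5 distinct residues mod 10.
Start 30 is team 10; the teams hit are 2, 4, 6, 8, 10.

2, 4, 6, 8, 10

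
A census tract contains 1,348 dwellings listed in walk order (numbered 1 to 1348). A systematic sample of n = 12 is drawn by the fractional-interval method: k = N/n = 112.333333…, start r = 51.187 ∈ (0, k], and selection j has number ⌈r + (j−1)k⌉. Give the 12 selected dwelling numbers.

j=1: r + 0k = 51.187 → ⌈·⌉ = 52
j=2: r + 1k = 163.520333… → ⌈·⌉ = 164
j=3: r + 2k = 275.853666… → ⌈·⌉ = 276
j=4: r + 3k = 388.187 → ⌈·⌉ = 389
j=5: r + 4k = 500.520333… → ⌈·⌉ = 501
j=6: r + 5k = 612.853666… → ⌈·⌉ = 613
j=7: r + 6k = 725.187 → ⌈·⌉ = 726
j=8: r + 7k = 837.520333… → ⌈·⌉ = 838
j=9: r + 8k = 949.853666… → ⌈·⌉ = 950
j=10: r + 9k = 1062.187 → ⌈·⌉ = 1063
j=11: r + 10k = 1174.520333… → ⌈·⌉ = 1175
j=12: r + 11k = 1286.853666… → ⌈·⌉ = 1287

52, 164, 276, 389, 501, 613, 726, 838, 950, 1063, 1175, 1287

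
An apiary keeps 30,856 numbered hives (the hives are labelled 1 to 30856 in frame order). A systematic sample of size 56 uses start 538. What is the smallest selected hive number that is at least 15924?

k = 30856/56 = 551
Steps past start: ⌈(15924 − 538)/551⌉ = ⌈15386/551⌉ = 28
Selected hive: 538 + 28×551 = 15966

15966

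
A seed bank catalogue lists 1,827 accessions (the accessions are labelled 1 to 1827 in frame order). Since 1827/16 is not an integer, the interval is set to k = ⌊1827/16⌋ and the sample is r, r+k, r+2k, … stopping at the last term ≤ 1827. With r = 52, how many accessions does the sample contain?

k = ⌊1827/16⌋ = 114
Achieved size = ⌊(1827 − 52)/114⌋ + 1 = ⌊1775/114⌋ + 1 = 15 + 1 = 16
(last selection: 52 + 15×114 = 1762 ≤ 1827; next would be 1876 > 1827)

16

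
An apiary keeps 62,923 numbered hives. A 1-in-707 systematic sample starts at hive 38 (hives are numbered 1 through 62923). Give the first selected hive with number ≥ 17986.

18420

k = 707
Steps past start: ⌈(17986 − 38)/707⌉ = ⌈17948/707⌉ = 26
Selected hive: 38 + 26×707 = 18420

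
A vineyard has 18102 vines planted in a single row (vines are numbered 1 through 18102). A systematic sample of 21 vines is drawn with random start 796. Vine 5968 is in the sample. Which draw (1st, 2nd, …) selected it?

7

k = 18102/21 = 862
position = (5968 − 796)/862 + 1 = 5172/862 + 1 = 6 + 1 = 7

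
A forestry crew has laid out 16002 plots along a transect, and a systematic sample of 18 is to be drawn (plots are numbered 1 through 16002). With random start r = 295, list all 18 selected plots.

k = N/n = 16002/18 = 889
plot 1: 295
plot 2: 295 + 889 = 1184
plot 3: 1184 + 889 = 2073
plot 4: 2073 + 889 = 2962
plot 5: 2962 + 889 = 3851
plot 6: 3851 + 889 = 4740
plot 7: 4740 + 889 = 5629
plot 8: 5629 + 889 = 6518
plot 9: 6518 + 889 = 7407
plot 10: 7407 + 889 = 8296
plot 11: 8296 + 889 = 9185
plot 12: 9185 + 889 = 10074
plot 13: 10074 + 889 = 10963
plot 14: 10963 + 889 = 11852
plot 15: 11852 + 889 = 12741
plot 16: 12741 + 889 = 13630
plot 17: 13630 + 889 = 14519
plot 18: 14519 + 889 = 15408

295, 1184, 2073, 2962, 3851, 4740, 5629, 6518, 7407, 8296, 9185, 10074, 10963, 11852, 12741, 13630, 14519, 15408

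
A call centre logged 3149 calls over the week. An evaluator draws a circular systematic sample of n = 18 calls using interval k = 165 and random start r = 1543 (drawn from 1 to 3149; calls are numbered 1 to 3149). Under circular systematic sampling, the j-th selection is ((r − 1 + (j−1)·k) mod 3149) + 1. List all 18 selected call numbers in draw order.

Selection 1: 1543
Selection 2: 1543 + 165 = 1708
Selection 3: 1708 + 165 = 1873
Selection 4: 1873 + 165 = 2038
Selection 5: 2038 + 165 = 2203
Selection 6: 2203 + 165 = 2368
Selection 7: 2368 + 165 = 2533
Selection 8: 2533 + 165 = 2698
Selection 9: 2698 + 165 = 2863
Selection 10: 2863 + 165 = 3028
Selection 11: 3028 + 165 = 3193 → 3193 − 3149 = 44
Selection 12: 44 + 165 = 209
Selection 13: 209 + 165 = 374
Selection 14: 374 + 165 = 539
Selection 15: 539 + 165 = 704
Selection 16: 704 + 165 = 869
Selection 17: 869 + 165 = 1034
Selection 18: 1034 + 165 = 1199

1543, 1708, 1873, 2038, 2203, 2368, 2533, 2698, 2863, 3028, 44, 209, 374, 539, 704, 869, 1034, 1199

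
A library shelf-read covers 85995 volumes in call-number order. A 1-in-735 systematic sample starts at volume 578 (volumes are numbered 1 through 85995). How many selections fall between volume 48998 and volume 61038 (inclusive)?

17

k = 735
First selection ≥ 48998: 578 + ⌈(48998−578)/735⌉·735 = 578 + 66×735 = 49088
Last selection ≤ 61038: 578 + ⌊(61038−578)/735⌋·735 = 578 + 82×735 = 60848
Count = 82 − 66 + 1 = 17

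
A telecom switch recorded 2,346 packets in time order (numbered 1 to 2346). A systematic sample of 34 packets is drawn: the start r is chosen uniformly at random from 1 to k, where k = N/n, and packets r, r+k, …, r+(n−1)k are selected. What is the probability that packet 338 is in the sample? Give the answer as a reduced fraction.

1/69

k = 2346/34 = 69.
Packet 338 is selected iff r ≡ 338 (mod 69); exactly one such r in {1,…,69}.
Inclusion probability = 1/69.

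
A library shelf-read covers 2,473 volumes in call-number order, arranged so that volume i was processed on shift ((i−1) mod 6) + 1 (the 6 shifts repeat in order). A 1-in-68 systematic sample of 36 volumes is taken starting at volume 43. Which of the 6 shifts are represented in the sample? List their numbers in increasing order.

1, 3, 5

Consecutive selections differ by k = 68, so their shift numbers differ by 68 mod 6 = 2.
gcd(68, 6) = 2, so the sample visits 6/2 = 3 distinct residues mod 6.
Start 43 is shift 1; the shifts hit are 1, 3, 5.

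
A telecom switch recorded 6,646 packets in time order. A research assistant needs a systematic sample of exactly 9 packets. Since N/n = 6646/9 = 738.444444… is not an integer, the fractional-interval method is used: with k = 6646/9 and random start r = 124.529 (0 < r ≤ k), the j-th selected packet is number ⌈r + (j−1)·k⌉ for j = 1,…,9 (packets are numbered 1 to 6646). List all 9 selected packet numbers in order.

125, 863, 1602, 2340, 3079, 3817, 4556, 5294, 6033

j=1: r + 0k = 124.529 → ⌈·⌉ = 125
j=2: r + 1k = 862.973444… → ⌈·⌉ = 863
j=3: r + 2k = 1601.417888… → ⌈·⌉ = 1602
j=4: r + 3k = 2339.862333… → ⌈·⌉ = 2340
j=5: r + 4k = 3078.306777… → ⌈·⌉ = 3079
j=6: r + 5k = 3816.751222… → ⌈·⌉ = 3817
j=7: r + 6k = 4555.195666… → ⌈·⌉ = 4556
j=8: r + 7k = 5293.640111… → ⌈·⌉ = 5294
j=9: r + 8k = 6032.084555… → ⌈·⌉ = 6033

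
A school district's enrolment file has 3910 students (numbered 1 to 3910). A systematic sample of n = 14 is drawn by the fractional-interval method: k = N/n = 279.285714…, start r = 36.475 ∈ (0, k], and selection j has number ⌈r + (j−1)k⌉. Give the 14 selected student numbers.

37, 316, 596, 875, 1154, 1433, 1713, 1992, 2271, 2551, 2830, 3109, 3388, 3668

j=1: r + 0k = 36.475 → ⌈·⌉ = 37
j=2: r + 1k = 315.760714… → ⌈·⌉ = 316
j=3: r + 2k = 595.046428… → ⌈·⌉ = 596
j=4: r + 3k = 874.332142… → ⌈·⌉ = 875
j=5: r + 4k = 1153.617857… → ⌈·⌉ = 1154
j=6: r + 5k = 1432.903571… → ⌈·⌉ = 1433
j=7: r + 6k = 1712.189285… → ⌈·⌉ = 1713
j=8: r + 7k = 1991.475 → ⌈·⌉ = 1992
j=9: r + 8k = 2270.760714… → ⌈·⌉ = 2271
j=10: r + 9k = 2550.046428… → ⌈·⌉ = 2551
j=11: r + 10k = 2829.332142… → ⌈·⌉ = 2830
j=12: r + 11k = 3108.617857… → ⌈·⌉ = 3109
j=13: r + 12k = 3387.903571… → ⌈·⌉ = 3388
j=14: r + 13k = 3667.189285… → ⌈·⌉ = 3668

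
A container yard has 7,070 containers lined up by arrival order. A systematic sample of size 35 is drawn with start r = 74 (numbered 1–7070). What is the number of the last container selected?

k = 7070/35 = 202
35th selection = r + (35−1)·k = 74 + 34×202 = 74 + 6868 = 6942

6942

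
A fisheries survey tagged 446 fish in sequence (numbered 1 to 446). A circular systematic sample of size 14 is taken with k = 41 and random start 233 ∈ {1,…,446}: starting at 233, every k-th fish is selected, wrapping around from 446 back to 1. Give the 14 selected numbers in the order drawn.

Selection 1: 233
Selection 2: 233 + 41 = 274
Selection 3: 274 + 41 = 315
Selection 4: 315 + 41 = 356
Selection 5: 356 + 41 = 397
Selection 6: 397 + 41 = 438
Selection 7: 438 + 41 = 479 → 479 − 446 = 33
Selection 8: 33 + 41 = 74
Selection 9: 74 + 41 = 115
Selection 10: 115 + 41 = 156
Selection 11: 156 + 41 = 197
Selection 12: 197 + 41 = 238
Selection 13: 238 + 41 = 279
Selection 14: 279 + 41 = 320

233, 274, 315, 356, 397, 438, 33, 74, 115, 156, 197, 238, 279, 320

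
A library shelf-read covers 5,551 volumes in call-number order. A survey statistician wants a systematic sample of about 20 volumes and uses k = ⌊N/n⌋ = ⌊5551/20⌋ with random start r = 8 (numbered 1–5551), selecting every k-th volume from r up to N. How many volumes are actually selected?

k = ⌊5551/20⌋ = 277
Achieved size = ⌊(5551 − 8)/277⌋ + 1 = ⌊5543/277⌋ + 1 = 20 + 1 = 21
(last selection: 8 + 20×277 = 5548 ≤ 5551; next would be 5825 > 5551)

21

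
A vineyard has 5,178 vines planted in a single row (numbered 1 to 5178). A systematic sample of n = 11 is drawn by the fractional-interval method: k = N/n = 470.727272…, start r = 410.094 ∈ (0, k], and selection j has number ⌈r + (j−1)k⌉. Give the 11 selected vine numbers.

411, 881, 1352, 1823, 2294, 2764, 3235, 3706, 4176, 4647, 5118

j=1: r + 0k = 410.094 → ⌈·⌉ = 411
j=2: r + 1k = 880.821272… → ⌈·⌉ = 881
j=3: r + 2k = 1351.548545… → ⌈·⌉ = 1352
j=4: r + 3k = 1822.275818… → ⌈·⌉ = 1823
j=5: r + 4k = 2293.003090… → ⌈·⌉ = 2294
j=6: r + 5k = 2763.730363… → ⌈·⌉ = 2764
j=7: r + 6k = 3234.457636… → ⌈·⌉ = 3235
j=8: r + 7k = 3705.184909… → ⌈·⌉ = 3706
j=9: r + 8k = 4175.912181… → ⌈·⌉ = 4176
j=10: r + 9k = 4646.639454… → ⌈·⌉ = 4647
j=11: r + 10k = 5117.366727… → ⌈·⌉ = 5118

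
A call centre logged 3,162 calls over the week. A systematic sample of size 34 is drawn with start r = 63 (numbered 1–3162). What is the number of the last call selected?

k = 3162/34 = 93
34th selection = r + (34−1)·k = 63 + 33×93 = 63 + 3069 = 3132

3132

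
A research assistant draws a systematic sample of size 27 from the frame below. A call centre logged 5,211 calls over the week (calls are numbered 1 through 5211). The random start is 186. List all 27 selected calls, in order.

186, 379, 572, 765, 958, 1151, 1344, 1537, 1730, 1923, 2116, 2309, 2502, 2695, 2888, 3081, 3274, 3467, 3660, 3853, 4046, 4239, 4432, 4625, 4818, 5011, 5204

k = N/n = 5211/27 = 193
call 1: 186
call 2: 186 + 193 = 379
call 3: 379 + 193 = 572
call 4: 572 + 193 = 765
call 5: 765 + 193 = 958
call 6: 958 + 193 = 1151
call 7: 1151 + 193 = 1344
call 8: 1344 + 193 = 1537
call 9: 1537 + 193 = 1730
call 10: 1730 + 193 = 1923
call 11: 1923 + 193 = 2116
call 12: 2116 + 193 = 2309
call 13: 2309 + 193 = 2502
call 14: 2502 + 193 = 2695
call 15: 2695 + 193 = 2888
call 16: 2888 + 193 = 3081
call 17: 3081 + 193 = 3274
call 18: 3274 + 193 = 3467
call 19: 3467 + 193 = 3660
call 20: 3660 + 193 = 3853
call 21: 3853 + 193 = 4046
call 22: 4046 + 193 = 4239
call 23: 4239 + 193 = 4432
call 24: 4432 + 193 = 4625
call 25: 4625 + 193 = 4818
call 26: 4818 + 193 = 5011
call 27: 5011 + 193 = 5204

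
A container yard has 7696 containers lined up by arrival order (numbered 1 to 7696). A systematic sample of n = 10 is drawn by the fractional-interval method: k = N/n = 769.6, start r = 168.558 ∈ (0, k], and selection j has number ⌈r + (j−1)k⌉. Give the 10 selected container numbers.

169, 939, 1708, 2478, 3247, 4017, 4787, 5556, 6326, 7095

j=1: r + 0k = 168.558 → ⌈·⌉ = 169
j=2: r + 1k = 938.158 → ⌈·⌉ = 939
j=3: r + 2k = 1707.758 → ⌈·⌉ = 1708
j=4: r + 3k = 2477.358 → ⌈·⌉ = 2478
j=5: r + 4k = 3246.958 → ⌈·⌉ = 3247
j=6: r + 5k = 4016.558 → ⌈·⌉ = 4017
j=7: r + 6k = 4786.158 → ⌈·⌉ = 4787
j=8: r + 7k = 5555.758 → ⌈·⌉ = 5556
j=9: r + 8k = 6325.358 → ⌈·⌉ = 6326
j=10: r + 9k = 7094.958 → ⌈·⌉ = 7095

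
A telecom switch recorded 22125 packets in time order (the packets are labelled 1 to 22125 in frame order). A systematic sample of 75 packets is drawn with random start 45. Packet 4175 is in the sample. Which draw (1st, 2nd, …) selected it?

15

k = 22125/75 = 295
position = (4175 − 45)/295 + 1 = 4130/295 + 1 = 14 + 1 = 15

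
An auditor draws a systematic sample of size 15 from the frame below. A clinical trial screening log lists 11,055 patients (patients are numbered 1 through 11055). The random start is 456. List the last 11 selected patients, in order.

k = N/n = 11055/15 = 737
5th selection = 456 + 4×737 = 3404
6th: 3404 + 737 = 4141
7th: 4141 + 737 = 4878
8th: 4878 + 737 = 5615
9th: 5615 + 737 = 6352
10th: 6352 + 737 = 7089
11th: 7089 + 737 = 7826
12th: 7826 + 737 = 8563
13th: 8563 + 737 = 9300
14th: 9300 + 737 = 10037
15th: 10037 + 737 = 10774

3404, 4141, 4878, 5615, 6352, 7089, 7826, 8563, 9300, 10037, 10774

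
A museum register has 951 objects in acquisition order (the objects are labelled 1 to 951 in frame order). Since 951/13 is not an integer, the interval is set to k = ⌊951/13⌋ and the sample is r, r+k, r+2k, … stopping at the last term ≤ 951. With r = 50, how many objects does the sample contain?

13

k = ⌊951/13⌋ = 73
Achieved size = ⌊(951 − 50)/73⌋ + 1 = ⌊901/73⌋ + 1 = 12 + 1 = 13
(last selection: 50 + 12×73 = 926 ≤ 951; next would be 999 > 951)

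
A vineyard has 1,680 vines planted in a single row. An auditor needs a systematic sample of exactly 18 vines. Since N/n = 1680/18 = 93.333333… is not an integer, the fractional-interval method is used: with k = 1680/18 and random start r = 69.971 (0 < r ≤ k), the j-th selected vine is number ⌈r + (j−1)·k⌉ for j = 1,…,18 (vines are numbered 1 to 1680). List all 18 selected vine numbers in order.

j=1: r + 0k = 69.971 → ⌈·⌉ = 70
j=2: r + 1k = 163.304333… → ⌈·⌉ = 164
j=3: r + 2k = 256.637666… → ⌈·⌉ = 257
j=4: r + 3k = 349.971 → ⌈·⌉ = 350
j=5: r + 4k = 443.304333… → ⌈·⌉ = 444
j=6: r + 5k = 536.637666… → ⌈·⌉ = 537
j=7: r + 6k = 629.971 → ⌈·⌉ = 630
j=8: r + 7k = 723.304333… → ⌈·⌉ = 724
j=9: r + 8k = 816.637666… → ⌈·⌉ = 817
j=10: r + 9k = 909.971 → ⌈·⌉ = 910
j=11: r + 10k = 1003.304333… → ⌈·⌉ = 1004
j=12: r + 11k = 1096.637666… → ⌈·⌉ = 1097
j=13: r + 12k = 1189.971 → ⌈·⌉ = 1190
j=14: r + 13k = 1283.304333… → ⌈·⌉ = 1284
j=15: r + 14k = 1376.637666… → ⌈·⌉ = 1377
j=16: r + 15k = 1469.971 → ⌈·⌉ = 1470
j=17: r + 16k = 1563.304333… → ⌈·⌉ = 1564
j=18: r + 17k = 1656.637666… → ⌈·⌉ = 1657

70, 164, 257, 350, 444, 537, 630, 724, 817, 910, 1004, 1097, 1190, 1284, 1377, 1470, 1564, 1657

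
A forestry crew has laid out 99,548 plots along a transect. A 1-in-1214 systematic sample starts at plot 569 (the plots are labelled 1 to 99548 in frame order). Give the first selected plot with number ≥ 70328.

k = 1214
Steps past start: ⌈(70328 − 569)/1214⌉ = ⌈69759/1214⌉ = 58
Selected plot: 569 + 58×1214 = 70981

70981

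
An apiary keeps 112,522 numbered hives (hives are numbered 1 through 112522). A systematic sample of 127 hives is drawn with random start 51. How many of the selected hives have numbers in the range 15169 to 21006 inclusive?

k = 112522/127 = 886
First selection ≥ 15169: 51 + ⌈(15169−51)/886⌉·886 = 51 + 18×886 = 15999
Last selection ≤ 21006: 51 + ⌊(21006−51)/886⌋·886 = 51 + 23×886 = 20429
Count = 23 − 18 + 1 = 6

6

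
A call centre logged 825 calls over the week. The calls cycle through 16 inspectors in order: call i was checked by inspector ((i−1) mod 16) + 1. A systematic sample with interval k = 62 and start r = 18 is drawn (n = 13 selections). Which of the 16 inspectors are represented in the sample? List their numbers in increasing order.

Consecutive selections differ by k = 62, so their inspector numbers differ by 62 mod 16 = 14.
gcd(62, 16) = 2, so the sample visits 16/2 = 8 distinct residues mod 16.
Start 18 is inspector 2; the inspectors hit are 2, 4, 6, 8, 10, 12, 14, 16.

2, 4, 6, 8, 10, 12, 14, 16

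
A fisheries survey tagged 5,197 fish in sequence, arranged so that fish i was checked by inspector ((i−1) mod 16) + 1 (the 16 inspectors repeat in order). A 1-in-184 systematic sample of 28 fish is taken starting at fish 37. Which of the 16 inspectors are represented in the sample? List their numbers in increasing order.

Consecutive selections differ by k = 184, so their inspector numbers differ by 184 mod 16 = 8.
gcd(184, 16) = 8, so the sample visits 16/8 = 2 distinct residues mod 16.
Start 37 is inspector 5; the inspectors hit are 5, 13.

5, 13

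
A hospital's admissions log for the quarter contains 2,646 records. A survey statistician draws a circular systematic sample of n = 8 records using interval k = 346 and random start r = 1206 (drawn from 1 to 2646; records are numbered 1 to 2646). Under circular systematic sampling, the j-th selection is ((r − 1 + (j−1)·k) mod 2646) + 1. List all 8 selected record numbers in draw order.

Selection 1: 1206
Selection 2: 1206 + 346 = 1552
Selection 3: 1552 + 346 = 1898
Selection 4: 1898 + 346 = 2244
Selection 5: 2244 + 346 = 2590
Selection 6: 2590 + 346 = 2936 → 2936 − 2646 = 290
Selection 7: 290 + 346 = 636
Selection 8: 636 + 346 = 982

1206, 1552, 1898, 2244, 2590, 290, 636, 982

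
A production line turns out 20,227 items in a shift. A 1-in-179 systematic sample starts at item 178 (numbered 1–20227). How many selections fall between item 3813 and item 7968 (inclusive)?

k = 179
First selection ≥ 3813: 178 + ⌈(3813−178)/179⌉·179 = 178 + 21×179 = 3937
Last selection ≤ 7968: 178 + ⌊(7968−178)/179⌋·179 = 178 + 43×179 = 7875
Count = 43 − 21 + 1 = 23

23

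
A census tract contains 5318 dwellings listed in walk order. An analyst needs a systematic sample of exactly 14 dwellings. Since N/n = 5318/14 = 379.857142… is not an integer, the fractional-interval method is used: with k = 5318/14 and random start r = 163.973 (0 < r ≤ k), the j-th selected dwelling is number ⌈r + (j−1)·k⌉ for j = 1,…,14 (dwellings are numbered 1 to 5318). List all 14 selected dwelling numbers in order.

164, 544, 924, 1304, 1684, 2064, 2444, 2823, 3203, 3583, 3963, 4343, 4723, 5103

j=1: r + 0k = 163.973 → ⌈·⌉ = 164
j=2: r + 1k = 543.830142… → ⌈·⌉ = 544
j=3: r + 2k = 923.687285… → ⌈·⌉ = 924
j=4: r + 3k = 1303.544428… → ⌈·⌉ = 1304
j=5: r + 4k = 1683.401571… → ⌈·⌉ = 1684
j=6: r + 5k = 2063.258714… → ⌈·⌉ = 2064
j=7: r + 6k = 2443.115857… → ⌈·⌉ = 2444
j=8: r + 7k = 2822.973 → ⌈·⌉ = 2823
j=9: r + 8k = 3202.830142… → ⌈·⌉ = 3203
j=10: r + 9k = 3582.687285… → ⌈·⌉ = 3583
j=11: r + 10k = 3962.544428… → ⌈·⌉ = 3963
j=12: r + 11k = 4342.401571… → ⌈·⌉ = 4343
j=13: r + 12k = 4722.258714… → ⌈·⌉ = 4723
j=14: r + 13k = 5102.115857… → ⌈·⌉ = 5103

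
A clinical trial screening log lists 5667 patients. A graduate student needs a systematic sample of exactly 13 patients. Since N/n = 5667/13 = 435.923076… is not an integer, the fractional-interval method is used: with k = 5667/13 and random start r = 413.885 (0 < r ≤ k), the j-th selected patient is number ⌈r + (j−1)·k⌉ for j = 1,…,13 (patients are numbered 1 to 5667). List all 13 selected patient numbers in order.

414, 850, 1286, 1722, 2158, 2594, 3030, 3466, 3902, 4338, 4774, 5210, 5645

j=1: r + 0k = 413.885 → ⌈·⌉ = 414
j=2: r + 1k = 849.808076… → ⌈·⌉ = 850
j=3: r + 2k = 1285.731153… → ⌈·⌉ = 1286
j=4: r + 3k = 1721.654230… → ⌈·⌉ = 1722
j=5: r + 4k = 2157.577307… → ⌈·⌉ = 2158
j=6: r + 5k = 2593.500384… → ⌈·⌉ = 2594
j=7: r + 6k = 3029.423461… → ⌈·⌉ = 3030
j=8: r + 7k = 3465.346538… → ⌈·⌉ = 3466
j=9: r + 8k = 3901.269615… → ⌈·⌉ = 3902
j=10: r + 9k = 4337.192692… → ⌈·⌉ = 4338
j=11: r + 10k = 4773.115769… → ⌈·⌉ = 4774
j=12: r + 11k = 5209.038846… → ⌈·⌉ = 5210
j=13: r + 12k = 5644.961923… → ⌈·⌉ = 5645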